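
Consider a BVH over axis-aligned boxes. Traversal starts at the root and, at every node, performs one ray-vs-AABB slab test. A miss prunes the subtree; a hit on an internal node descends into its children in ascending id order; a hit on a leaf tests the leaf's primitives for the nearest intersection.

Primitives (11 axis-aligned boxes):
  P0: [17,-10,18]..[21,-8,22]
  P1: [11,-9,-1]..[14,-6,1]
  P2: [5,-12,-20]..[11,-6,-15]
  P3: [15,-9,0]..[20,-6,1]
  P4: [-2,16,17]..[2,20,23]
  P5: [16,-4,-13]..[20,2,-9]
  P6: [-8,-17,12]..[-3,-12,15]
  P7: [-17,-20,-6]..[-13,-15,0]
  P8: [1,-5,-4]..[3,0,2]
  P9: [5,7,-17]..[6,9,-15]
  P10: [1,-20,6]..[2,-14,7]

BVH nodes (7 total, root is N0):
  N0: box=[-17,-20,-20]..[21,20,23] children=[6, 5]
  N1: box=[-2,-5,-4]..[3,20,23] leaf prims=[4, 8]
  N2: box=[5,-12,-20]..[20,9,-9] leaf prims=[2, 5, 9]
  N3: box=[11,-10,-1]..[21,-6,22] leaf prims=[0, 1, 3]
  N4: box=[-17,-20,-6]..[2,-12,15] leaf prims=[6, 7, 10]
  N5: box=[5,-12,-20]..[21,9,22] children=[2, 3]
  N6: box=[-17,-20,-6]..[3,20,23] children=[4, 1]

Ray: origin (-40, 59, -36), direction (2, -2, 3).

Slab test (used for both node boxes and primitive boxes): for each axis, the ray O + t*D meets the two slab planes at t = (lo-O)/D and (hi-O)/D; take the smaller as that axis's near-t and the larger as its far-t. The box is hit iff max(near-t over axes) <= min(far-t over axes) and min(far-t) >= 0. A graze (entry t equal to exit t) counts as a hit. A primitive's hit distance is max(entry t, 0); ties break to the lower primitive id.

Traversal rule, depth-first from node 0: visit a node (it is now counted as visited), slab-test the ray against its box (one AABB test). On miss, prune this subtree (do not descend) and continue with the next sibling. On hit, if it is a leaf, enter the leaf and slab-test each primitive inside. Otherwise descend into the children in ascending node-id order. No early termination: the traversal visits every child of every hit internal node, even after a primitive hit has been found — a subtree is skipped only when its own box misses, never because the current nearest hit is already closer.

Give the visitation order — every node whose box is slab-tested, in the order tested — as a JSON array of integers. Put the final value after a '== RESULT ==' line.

Trace the traversal:
N0 x:[23/2,61/2] y:[39/2,79/2] z:[16/3,59/3] -> hit [39/2,59/3], descend [5, 6]
  N5 x:[45/2,61/2] y:[25,71/2] z:[16/3,58/3] -> miss, prune
  N6 x:[23/2,43/2] y:[39/2,79/2] z:[10,59/3] -> hit [39/2,59/3], descend [1, 4]
    N1 x:[19,43/2] y:[39/2,32] z:[32/3,59/3] -> hit [39/2,59/3] leaf, test {P4@t=39/2, P8(miss)}
    N4 x:[23/2,21] y:[71/2,79/2] z:[10,17] -> miss, prune

Summary -> nodes [0, 5, 6, 1, 4]; box-tests=5; leaf-entries=1; first=P4

== RESULT ==
[0, 5, 6, 1, 4]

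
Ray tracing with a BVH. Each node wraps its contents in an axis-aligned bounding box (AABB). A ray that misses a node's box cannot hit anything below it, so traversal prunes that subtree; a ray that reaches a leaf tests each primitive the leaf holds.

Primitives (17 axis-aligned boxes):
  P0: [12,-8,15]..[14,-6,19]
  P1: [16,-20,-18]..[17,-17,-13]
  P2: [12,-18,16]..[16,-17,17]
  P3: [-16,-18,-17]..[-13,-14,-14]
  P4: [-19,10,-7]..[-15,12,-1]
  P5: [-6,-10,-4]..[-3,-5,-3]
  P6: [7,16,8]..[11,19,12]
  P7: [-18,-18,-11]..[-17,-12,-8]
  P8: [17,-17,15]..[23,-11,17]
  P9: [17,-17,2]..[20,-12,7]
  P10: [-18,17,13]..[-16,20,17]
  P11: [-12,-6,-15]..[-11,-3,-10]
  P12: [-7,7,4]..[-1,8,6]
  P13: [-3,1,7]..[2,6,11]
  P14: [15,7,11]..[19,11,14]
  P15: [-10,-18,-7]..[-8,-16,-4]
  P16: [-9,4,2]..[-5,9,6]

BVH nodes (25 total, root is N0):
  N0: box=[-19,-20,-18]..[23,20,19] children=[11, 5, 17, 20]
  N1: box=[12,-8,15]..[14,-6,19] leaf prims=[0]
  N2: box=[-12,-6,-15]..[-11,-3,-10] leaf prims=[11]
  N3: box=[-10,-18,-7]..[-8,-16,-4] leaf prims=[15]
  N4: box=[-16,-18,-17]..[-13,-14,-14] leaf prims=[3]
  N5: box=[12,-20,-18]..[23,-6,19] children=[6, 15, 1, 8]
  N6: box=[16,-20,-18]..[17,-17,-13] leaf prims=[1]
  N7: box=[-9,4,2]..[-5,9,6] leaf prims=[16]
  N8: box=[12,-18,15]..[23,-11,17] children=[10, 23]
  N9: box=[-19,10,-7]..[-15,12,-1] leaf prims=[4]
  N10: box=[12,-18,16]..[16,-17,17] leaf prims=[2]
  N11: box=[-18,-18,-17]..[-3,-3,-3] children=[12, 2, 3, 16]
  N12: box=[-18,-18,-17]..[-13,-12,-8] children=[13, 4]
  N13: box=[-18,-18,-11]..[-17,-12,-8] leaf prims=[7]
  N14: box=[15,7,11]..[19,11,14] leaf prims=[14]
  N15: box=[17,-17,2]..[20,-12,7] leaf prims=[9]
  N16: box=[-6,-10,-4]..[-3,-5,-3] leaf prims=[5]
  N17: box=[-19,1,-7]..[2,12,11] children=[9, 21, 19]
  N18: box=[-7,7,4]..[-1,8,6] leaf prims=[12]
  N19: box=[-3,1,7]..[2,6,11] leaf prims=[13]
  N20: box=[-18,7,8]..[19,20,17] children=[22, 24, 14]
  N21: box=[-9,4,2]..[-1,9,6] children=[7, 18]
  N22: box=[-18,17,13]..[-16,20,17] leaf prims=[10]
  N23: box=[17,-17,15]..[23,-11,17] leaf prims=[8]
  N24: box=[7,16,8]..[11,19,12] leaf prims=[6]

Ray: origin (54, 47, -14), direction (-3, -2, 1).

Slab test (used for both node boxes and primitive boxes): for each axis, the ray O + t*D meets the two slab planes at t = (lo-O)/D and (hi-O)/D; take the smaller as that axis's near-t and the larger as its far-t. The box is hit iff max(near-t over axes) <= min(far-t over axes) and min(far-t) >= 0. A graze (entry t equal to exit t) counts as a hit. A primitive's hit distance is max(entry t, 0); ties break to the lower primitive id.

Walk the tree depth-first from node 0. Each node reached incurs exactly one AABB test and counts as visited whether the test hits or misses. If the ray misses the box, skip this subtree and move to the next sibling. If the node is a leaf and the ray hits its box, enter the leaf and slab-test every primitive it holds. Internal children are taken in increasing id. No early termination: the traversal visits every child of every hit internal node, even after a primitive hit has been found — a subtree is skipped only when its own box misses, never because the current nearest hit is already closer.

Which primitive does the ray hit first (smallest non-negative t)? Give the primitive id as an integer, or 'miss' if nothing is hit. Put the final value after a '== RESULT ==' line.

Trace the traversal:
N0 x:[31/3,73/3] y:[27/2,67/2] z:[-4,33] -> hit [27/2,73/3], descend [5, 11, 17, 20]
  N5 x:[31/3,14] y:[53/2,67/2] z:[-4,33] -> miss, prune
  N11 x:[19,24] y:[25,65/2] z:[-3,11] -> miss, prune
  N17 x:[52/3,73/3] y:[35/2,23] z:[7,25] -> hit [35/2,23], descend [9, 19, 21]
    N9 x:[23,73/3] y:[35/2,37/2] z:[7,13] -> miss, prune
    N19 x:[52/3,19] y:[41/2,23] z:[21,25] -> miss, prune
    N21 x:[55/3,21] y:[19,43/2] z:[16,20] -> hit [19,20], descend [7, 18]
      N7 x:[59/3,21] y:[19,43/2] z:[16,20] -> hit [59/3,20] leaf, test {P16@t=59/3}
      N18 x:[55/3,61/3] y:[39/2,20] z:[18,20] -> hit [39/2,20] leaf, test {P12@t=39/2}
  N20 x:[35/3,24] y:[27/2,20] z:[22,31] -> miss, prune

order=[0, 5, 11, 17, 9, 19, 21, 7, 18, 20]  |boxes|=10  |leaves|=2  hit=P12

== RESULT ==
12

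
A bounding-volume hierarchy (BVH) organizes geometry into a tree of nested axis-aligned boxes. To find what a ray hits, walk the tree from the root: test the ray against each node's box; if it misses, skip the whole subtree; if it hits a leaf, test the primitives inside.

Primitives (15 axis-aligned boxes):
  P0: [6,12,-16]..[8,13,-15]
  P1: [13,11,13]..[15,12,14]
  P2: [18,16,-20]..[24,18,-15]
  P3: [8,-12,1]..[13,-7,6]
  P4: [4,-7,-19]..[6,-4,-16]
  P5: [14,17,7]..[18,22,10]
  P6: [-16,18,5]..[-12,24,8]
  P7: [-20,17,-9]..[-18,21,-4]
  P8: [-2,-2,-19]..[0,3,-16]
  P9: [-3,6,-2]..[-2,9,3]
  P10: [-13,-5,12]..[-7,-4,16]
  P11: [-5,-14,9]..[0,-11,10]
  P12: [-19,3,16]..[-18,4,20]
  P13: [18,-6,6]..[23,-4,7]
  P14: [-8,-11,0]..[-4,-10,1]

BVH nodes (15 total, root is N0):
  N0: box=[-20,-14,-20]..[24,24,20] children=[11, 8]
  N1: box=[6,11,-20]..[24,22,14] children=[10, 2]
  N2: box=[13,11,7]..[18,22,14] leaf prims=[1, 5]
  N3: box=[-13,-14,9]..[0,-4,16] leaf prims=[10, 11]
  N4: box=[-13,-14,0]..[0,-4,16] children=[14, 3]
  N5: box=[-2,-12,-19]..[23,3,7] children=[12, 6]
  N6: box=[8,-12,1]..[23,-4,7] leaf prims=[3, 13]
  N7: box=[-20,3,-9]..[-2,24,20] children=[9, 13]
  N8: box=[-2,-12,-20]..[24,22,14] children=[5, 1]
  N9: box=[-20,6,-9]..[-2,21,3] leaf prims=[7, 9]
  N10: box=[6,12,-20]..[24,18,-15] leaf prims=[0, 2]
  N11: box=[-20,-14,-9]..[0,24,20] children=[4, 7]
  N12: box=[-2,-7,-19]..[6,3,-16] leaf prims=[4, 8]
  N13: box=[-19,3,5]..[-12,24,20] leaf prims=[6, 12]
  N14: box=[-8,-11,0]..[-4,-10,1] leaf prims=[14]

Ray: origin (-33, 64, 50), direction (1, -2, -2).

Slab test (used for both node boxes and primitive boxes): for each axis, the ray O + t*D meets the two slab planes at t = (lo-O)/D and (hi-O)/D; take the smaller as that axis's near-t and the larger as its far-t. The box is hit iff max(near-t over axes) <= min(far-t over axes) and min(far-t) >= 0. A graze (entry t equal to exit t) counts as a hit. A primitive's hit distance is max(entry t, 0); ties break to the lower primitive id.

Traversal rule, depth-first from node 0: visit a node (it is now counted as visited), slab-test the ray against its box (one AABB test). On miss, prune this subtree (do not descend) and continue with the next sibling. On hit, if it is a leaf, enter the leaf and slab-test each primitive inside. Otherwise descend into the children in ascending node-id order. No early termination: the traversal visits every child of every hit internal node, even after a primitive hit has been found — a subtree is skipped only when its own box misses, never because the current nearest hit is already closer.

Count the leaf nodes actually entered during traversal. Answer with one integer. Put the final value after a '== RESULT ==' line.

Traverse from the root:
N0 x:[13,57] y:[20,39] z:[15,35] -> hit [20,35], descend [8, 11]
  N8 x:[31,57] y:[21,38] z:[18,35] -> hit [31,35], descend [1, 5]
    N1 x:[39,57] y:[21,53/2] z:[18,35] -> miss, prune
    N5 x:[31,56] y:[61/2,38] z:[43/2,69/2] -> hit [31,69/2], descend [6, 12]
      N6 x:[41,56] y:[34,38] z:[43/2,49/2] -> miss, prune
      N12 x:[31,39] y:[61/2,71/2] z:[33,69/2] -> hit [33,69/2] leaf, test {P4(miss), P8@t=33}
  N11 x:[13,33] y:[20,39] z:[15,59/2] -> hit [20,59/2], descend [4, 7]
    N4 x:[20,33] y:[34,39] z:[17,25] -> miss, prune
    N7 x:[13,31] y:[20,61/2] z:[15,59/2] -> hit [20,59/2], descend [9, 13]
      N9 x:[13,31] y:[43/2,29] z:[47/2,59/2] -> hit [47/2,29] leaf, test {P7(miss), P9(miss)}
      N13 x:[14,21] y:[20,61/2] z:[15,45/2] -> hit [20,21] leaf, test {P6@t=21, P12(miss)}

Summary -> nodes [0, 8, 1, 5, 6, 12, 11, 4, 7, 9, 13]; box-tests=11; leaf-entries=3; first=P6

== RESULT ==
3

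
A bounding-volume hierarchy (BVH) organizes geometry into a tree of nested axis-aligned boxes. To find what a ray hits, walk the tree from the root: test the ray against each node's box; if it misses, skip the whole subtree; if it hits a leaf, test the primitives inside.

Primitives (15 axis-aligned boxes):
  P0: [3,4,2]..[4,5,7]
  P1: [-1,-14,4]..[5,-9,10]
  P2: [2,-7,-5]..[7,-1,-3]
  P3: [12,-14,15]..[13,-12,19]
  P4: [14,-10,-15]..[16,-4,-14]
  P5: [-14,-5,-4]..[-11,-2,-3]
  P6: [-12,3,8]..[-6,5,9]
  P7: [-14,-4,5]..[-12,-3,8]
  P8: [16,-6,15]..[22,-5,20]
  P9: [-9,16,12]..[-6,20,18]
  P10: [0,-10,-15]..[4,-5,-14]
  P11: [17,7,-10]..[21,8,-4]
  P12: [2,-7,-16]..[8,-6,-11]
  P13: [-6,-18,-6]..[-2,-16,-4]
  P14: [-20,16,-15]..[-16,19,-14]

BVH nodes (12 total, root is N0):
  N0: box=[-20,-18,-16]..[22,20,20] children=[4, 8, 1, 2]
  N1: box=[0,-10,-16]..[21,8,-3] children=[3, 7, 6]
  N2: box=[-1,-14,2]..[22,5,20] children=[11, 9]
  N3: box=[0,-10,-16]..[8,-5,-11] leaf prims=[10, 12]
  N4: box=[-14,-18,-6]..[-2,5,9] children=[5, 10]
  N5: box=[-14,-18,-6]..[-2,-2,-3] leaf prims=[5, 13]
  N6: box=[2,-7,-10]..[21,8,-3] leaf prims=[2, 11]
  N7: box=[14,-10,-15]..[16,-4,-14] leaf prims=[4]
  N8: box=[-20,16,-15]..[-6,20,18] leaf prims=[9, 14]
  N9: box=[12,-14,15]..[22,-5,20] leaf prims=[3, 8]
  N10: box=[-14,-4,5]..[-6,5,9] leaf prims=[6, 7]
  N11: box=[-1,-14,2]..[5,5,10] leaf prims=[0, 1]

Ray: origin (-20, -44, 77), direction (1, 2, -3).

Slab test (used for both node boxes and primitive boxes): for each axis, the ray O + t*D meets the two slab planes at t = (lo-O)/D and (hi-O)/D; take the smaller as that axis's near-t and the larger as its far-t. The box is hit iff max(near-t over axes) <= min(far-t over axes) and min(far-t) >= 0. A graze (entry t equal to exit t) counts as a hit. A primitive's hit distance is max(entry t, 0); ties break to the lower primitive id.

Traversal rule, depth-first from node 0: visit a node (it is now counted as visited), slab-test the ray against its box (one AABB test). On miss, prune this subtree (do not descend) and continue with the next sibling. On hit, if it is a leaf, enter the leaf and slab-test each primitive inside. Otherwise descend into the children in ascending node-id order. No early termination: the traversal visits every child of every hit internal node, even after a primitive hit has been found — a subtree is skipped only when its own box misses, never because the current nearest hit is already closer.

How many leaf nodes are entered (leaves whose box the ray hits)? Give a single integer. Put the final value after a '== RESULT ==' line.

Trace the traversal:
N0 x:[0,42] y:[13,32] z:[19,31] -> hit [19,31], descend [1, 2, 4, 8]
  N1 x:[20,41] y:[17,26] z:[80/3,31] -> miss, prune
  N2 x:[19,42] y:[15,49/2] z:[19,25] -> hit [19,49/2], descend [9, 11]
    N9 x:[32,42] y:[15,39/2] z:[19,62/3] -> miss, prune
    N11 x:[19,25] y:[15,49/2] z:[67/3,25] -> hit [67/3,49/2] leaf, test {P0@t=24, P1(miss)}
  N4 x:[6,18] y:[13,49/2] z:[68/3,83/3] -> miss, prune
  N8 x:[0,14] y:[30,32] z:[59/3,92/3] -> miss, prune

Visited [0, 1, 2, 9, 11, 4, 8]. Tests: 7 box, 1 leaf. Nearest: P0.

== RESULT ==
1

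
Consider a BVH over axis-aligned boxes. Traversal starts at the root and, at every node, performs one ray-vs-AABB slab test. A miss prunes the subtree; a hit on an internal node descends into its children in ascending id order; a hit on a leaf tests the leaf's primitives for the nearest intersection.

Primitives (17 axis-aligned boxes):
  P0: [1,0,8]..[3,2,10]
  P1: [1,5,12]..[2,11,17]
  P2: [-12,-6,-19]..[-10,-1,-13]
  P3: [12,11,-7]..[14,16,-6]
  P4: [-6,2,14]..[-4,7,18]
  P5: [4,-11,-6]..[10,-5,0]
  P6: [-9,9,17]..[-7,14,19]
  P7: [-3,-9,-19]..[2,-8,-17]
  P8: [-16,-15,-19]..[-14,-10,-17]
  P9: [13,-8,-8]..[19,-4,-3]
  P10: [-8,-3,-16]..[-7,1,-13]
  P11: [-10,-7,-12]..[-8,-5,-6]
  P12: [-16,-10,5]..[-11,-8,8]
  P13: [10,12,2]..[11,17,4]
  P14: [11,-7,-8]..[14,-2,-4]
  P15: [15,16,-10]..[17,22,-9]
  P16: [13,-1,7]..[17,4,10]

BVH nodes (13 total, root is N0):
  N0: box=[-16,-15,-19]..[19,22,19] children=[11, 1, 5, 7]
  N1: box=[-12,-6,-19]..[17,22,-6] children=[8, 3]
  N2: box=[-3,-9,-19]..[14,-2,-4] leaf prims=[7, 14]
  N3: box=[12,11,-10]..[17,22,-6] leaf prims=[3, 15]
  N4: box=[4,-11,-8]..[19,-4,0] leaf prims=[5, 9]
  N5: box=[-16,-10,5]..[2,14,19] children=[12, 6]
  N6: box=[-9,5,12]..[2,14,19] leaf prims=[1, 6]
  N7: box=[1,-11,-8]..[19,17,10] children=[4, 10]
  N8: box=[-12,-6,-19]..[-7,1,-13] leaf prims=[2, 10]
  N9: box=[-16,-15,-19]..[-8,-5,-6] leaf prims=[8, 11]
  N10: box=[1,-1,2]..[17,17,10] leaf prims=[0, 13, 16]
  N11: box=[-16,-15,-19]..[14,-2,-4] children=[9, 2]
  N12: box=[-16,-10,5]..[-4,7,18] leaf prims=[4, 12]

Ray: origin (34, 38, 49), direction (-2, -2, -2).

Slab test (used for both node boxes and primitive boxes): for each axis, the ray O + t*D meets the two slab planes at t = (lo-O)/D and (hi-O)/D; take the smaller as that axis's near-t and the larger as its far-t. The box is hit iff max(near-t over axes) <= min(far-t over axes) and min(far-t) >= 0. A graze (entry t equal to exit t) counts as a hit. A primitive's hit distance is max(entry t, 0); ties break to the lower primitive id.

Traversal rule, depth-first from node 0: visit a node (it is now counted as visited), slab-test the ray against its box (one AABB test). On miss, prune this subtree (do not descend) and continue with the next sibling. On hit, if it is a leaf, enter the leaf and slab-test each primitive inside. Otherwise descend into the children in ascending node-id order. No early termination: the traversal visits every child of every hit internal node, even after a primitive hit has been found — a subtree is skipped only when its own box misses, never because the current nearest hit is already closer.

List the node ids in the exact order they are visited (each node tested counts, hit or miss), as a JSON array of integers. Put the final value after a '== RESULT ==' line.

Traverse from the root:
N0 x:[15/2,25] y:[8,53/2] z:[15,34] -> hit [15,25], descend [1, 5, 7, 11]
  N1 x:[17/2,23] y:[8,22] z:[55/2,34] -> miss, prune
  N5 x:[16,25] y:[12,24] z:[15,22] -> hit [16,22], descend [6, 12]
    N6 x:[16,43/2] y:[12,33/2] z:[15,37/2] -> hit [16,33/2] leaf, test {P1@t=16, P6(miss)}
    N12 x:[19,25] y:[31/2,24] z:[31/2,22] -> hit [19,22] leaf, test {P4(miss), P12(miss)}
  N7 x:[15/2,33/2] y:[21/2,49/2] z:[39/2,57/2] -> miss, prune
  N11 x:[10,25] y:[20,53/2] z:[53/2,34] -> miss, prune

Visited [0, 1, 5, 6, 12, 7, 11]. Tests: 7 box, 2 leaf. Nearest: P1.

== RESULT ==
[0, 1, 5, 6, 12, 7, 11]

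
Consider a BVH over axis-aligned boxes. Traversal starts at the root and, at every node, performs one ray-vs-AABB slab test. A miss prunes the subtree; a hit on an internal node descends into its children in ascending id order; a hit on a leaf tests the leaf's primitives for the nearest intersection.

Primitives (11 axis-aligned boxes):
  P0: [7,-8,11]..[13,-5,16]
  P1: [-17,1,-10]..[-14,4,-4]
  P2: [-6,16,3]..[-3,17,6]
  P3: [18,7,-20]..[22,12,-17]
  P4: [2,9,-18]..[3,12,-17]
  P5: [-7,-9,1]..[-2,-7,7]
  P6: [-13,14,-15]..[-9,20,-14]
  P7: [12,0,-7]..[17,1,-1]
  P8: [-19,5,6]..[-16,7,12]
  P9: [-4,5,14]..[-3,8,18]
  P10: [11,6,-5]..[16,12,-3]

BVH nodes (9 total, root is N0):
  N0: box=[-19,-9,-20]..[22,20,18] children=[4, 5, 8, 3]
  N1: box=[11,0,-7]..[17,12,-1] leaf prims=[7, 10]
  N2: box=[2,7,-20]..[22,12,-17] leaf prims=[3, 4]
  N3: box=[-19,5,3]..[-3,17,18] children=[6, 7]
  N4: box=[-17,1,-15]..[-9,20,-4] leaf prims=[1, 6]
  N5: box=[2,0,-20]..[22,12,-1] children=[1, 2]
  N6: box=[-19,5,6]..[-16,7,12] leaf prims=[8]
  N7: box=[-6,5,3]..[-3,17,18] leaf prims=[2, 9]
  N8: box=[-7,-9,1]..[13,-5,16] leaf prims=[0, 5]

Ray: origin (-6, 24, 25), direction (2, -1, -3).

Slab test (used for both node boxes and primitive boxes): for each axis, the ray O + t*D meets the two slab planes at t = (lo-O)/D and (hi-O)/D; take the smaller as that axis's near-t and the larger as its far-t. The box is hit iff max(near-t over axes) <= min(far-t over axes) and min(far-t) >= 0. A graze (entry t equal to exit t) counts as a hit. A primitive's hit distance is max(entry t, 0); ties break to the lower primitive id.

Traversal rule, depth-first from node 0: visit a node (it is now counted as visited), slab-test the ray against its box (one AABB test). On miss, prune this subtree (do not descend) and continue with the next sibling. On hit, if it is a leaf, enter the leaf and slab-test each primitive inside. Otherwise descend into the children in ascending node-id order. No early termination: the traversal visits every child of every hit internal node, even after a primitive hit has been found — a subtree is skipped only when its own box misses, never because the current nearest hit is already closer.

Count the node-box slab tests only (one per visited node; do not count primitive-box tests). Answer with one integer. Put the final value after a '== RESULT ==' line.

Walk:
N0 x:[-13/2,14] y:[4,33] z:[7/3,15] -> hit [4,14], descend [3, 4, 5, 8]
  N3 x:[-13/2,3/2] y:[7,19] z:[7/3,22/3] -> miss, prune
  N4 x:[-11/2,-3/2] y:[4,23] z:[29/3,40/3] -> miss, prune
  N5 x:[4,14] y:[12,24] z:[26/3,15] -> hit [12,14], descend [1, 2]
    N1 x:[17/2,23/2] y:[12,24] z:[26/3,32/3] -> miss, prune
    N2 x:[4,14] y:[12,17] z:[14,15] -> hit [14,14] leaf, test {P3@t=14, P4(miss)}
  N8 x:[-1/2,19/2] y:[29,33] z:[3,8] -> miss, prune

7 AABB tests over nodes [0, 3, 4, 5, 1, 2, 8]; 1 leaf entered; closest P3.

== RESULT ==
7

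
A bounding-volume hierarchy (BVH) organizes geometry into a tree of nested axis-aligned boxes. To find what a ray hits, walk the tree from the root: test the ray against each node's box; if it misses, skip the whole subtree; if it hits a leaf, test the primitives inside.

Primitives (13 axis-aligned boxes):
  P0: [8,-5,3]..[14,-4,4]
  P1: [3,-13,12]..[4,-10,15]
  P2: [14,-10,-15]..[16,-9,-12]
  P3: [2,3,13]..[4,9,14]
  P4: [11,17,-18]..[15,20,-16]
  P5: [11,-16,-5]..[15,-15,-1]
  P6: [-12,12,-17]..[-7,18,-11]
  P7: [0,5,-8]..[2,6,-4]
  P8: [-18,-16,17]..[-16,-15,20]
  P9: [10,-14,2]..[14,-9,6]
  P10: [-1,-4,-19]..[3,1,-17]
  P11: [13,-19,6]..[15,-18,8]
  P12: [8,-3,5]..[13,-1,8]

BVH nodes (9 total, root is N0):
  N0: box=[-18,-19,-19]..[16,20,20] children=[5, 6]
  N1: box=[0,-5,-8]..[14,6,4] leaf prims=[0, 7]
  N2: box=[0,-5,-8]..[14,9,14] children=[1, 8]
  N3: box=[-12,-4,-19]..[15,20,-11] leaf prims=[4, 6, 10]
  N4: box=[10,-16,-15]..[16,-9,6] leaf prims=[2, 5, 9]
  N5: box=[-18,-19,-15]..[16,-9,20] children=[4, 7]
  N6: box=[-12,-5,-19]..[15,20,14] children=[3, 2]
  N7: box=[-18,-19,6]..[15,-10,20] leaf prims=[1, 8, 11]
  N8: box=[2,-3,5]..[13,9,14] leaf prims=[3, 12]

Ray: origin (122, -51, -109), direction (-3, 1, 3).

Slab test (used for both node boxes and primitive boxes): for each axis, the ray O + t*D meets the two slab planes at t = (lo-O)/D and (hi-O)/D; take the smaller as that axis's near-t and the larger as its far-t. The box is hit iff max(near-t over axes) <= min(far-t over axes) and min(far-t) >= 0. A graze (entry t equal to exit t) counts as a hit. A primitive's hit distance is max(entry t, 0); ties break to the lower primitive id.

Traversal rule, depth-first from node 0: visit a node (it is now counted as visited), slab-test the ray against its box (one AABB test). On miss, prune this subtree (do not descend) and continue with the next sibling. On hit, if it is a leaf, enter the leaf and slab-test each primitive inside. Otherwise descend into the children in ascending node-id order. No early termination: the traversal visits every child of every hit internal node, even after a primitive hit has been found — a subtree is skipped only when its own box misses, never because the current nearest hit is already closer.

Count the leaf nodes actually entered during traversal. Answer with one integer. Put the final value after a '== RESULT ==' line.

Traverse from the root:
N0 x:[106/3,140/3] y:[32,71] z:[30,43] -> hit [106/3,43], descend [5, 6]
  N5 x:[106/3,140/3] y:[32,42] z:[94/3,43] -> hit [106/3,42], descend [4, 7]
    N4 x:[106/3,112/3] y:[35,42] z:[94/3,115/3] -> hit [106/3,112/3] leaf, test {P2(miss), P5@t=107/3, P9@t=37}
    N7 x:[107/3,140/3] y:[32,41] z:[115/3,43] -> hit [115/3,41] leaf, test {P1(miss), P8(miss), P11(miss)}
  N6 x:[107/3,134/3] y:[46,71] z:[30,41] -> miss, prune

5 AABB tests over nodes [0, 5, 4, 7, 6]; 2 leaves entered; closest P5.

== RESULT ==
2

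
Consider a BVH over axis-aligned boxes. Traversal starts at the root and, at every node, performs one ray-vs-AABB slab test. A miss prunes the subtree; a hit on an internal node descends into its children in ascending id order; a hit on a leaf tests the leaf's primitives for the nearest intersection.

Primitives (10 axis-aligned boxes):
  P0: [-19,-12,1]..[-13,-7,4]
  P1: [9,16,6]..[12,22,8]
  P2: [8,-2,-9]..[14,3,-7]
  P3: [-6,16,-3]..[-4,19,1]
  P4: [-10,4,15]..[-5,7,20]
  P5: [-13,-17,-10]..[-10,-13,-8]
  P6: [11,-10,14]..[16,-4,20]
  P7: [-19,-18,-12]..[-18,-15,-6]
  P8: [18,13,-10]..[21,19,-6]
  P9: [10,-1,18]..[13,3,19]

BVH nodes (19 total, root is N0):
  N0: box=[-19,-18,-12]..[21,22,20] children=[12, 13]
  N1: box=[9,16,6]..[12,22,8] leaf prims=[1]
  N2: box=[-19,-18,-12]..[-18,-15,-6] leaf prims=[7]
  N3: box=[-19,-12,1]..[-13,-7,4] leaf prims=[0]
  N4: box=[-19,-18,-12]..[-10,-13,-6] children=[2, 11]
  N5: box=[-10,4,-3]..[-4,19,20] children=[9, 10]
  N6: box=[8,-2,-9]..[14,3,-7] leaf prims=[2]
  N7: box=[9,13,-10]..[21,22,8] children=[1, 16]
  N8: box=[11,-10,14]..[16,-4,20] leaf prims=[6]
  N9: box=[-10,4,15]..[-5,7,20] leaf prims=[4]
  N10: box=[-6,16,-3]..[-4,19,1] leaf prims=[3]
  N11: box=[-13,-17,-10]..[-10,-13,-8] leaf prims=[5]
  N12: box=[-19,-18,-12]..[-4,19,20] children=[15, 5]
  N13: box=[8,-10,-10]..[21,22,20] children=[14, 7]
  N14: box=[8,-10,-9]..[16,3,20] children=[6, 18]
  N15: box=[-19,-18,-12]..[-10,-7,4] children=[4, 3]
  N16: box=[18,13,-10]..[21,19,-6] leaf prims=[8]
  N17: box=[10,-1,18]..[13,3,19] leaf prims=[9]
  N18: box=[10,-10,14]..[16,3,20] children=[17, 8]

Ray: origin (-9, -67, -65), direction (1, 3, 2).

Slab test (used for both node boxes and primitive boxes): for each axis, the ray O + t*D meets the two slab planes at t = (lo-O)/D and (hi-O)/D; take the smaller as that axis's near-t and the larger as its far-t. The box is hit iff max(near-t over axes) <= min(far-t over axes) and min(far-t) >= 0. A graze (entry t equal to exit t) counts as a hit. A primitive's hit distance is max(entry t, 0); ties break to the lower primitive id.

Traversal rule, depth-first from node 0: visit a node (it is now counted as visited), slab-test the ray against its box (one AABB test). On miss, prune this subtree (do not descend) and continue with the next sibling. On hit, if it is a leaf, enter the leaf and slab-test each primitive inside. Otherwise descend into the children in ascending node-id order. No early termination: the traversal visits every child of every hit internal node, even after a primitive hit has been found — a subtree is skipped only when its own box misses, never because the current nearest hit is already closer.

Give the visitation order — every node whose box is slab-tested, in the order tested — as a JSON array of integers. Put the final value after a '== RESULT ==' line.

Walk:
N0 x:[-10,30] y:[49/3,89/3] z:[53/2,85/2] -> hit [53/2,89/3], descend [12, 13]
  N12 x:[-10,5] y:[49/3,86/3] z:[53/2,85/2] -> miss, prune
  N13 x:[17,30] y:[19,89/3] z:[55/2,85/2] -> hit [55/2,89/3], descend [7, 14]
    N7 x:[18,30] y:[80/3,89/3] z:[55/2,73/2] -> hit [55/2,89/3], descend [1, 16]
      N1 x:[18,21] y:[83/3,89/3] z:[71/2,73/2] -> miss, prune
      N16 x:[27,30] y:[80/3,86/3] z:[55/2,59/2] -> hit [55/2,86/3] leaf, test {P8@t=55/2}
    N14 x:[17,25] y:[19,70/3] z:[28,85/2] -> miss, prune

7 AABB tests over nodes [0, 12, 13, 7, 1, 16, 14]; 1 leaf entered; closest P8.

== RESULT ==
[0, 12, 13, 7, 1, 16, 14]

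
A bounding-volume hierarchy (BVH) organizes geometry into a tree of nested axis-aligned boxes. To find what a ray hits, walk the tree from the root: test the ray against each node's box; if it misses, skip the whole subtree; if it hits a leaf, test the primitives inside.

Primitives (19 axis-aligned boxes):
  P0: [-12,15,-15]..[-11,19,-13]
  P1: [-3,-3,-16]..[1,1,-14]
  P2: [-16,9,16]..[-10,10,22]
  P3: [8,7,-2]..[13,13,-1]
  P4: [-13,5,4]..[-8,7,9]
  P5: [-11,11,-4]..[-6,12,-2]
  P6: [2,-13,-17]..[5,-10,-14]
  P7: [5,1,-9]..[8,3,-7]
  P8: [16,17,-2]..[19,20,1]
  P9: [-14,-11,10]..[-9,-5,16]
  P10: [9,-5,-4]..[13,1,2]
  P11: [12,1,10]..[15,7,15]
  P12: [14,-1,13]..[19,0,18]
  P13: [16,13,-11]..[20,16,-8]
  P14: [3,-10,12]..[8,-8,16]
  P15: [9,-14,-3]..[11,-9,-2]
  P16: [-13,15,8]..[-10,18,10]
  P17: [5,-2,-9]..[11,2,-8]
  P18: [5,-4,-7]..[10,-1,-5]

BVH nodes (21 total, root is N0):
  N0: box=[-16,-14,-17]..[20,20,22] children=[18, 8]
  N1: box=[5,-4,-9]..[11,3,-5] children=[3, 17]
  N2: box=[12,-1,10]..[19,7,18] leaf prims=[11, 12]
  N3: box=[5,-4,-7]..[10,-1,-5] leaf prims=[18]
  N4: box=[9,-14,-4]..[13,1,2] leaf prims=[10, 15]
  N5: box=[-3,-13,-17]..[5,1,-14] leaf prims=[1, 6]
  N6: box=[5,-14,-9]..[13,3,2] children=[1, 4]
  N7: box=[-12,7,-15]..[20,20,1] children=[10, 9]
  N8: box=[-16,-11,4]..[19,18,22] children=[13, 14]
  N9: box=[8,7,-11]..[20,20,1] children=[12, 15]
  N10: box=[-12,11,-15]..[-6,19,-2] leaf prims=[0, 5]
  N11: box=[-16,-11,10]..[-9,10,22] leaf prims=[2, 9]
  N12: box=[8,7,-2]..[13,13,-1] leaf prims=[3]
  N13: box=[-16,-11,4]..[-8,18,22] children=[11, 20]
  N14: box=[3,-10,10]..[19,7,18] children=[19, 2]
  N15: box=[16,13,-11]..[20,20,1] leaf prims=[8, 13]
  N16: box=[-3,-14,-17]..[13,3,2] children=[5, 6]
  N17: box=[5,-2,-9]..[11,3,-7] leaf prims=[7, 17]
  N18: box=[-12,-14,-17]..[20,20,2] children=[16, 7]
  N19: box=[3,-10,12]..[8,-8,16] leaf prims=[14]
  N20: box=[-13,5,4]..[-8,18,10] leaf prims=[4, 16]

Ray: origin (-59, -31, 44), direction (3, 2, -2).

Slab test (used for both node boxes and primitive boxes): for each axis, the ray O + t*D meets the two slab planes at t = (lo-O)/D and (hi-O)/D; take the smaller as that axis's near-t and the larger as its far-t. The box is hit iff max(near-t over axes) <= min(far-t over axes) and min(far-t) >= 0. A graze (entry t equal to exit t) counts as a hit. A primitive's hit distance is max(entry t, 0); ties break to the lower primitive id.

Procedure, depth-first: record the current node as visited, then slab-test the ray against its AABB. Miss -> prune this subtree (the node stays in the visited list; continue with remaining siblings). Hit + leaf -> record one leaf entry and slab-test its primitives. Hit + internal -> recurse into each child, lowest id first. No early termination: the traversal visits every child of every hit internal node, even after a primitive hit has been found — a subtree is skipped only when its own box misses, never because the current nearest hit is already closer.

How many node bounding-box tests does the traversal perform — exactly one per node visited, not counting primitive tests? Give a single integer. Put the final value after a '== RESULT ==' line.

Trace the traversal:
N0 x:[43/3,79/3] y:[17/2,51/2] z:[11,61/2] -> hit [43/3,51/2], descend [8, 18]
  N8 x:[43/3,26] y:[10,49/2] z:[11,20] -> hit [43/3,20], descend [13, 14]
    N13 x:[43/3,17] y:[10,49/2] z:[11,20] -> hit [43/3,17], descend [11, 20]
      N11 x:[43/3,50/3] y:[10,41/2] z:[11,17] -> hit [43/3,50/3] leaf, test {P2(miss), P9(miss)}
      N20 x:[46/3,17] y:[18,49/2] z:[17,20] -> miss, prune
    N14 x:[62/3,26] y:[21/2,19] z:[13,17] -> miss, prune
  N18 x:[47/3,79/3] y:[17/2,51/2] z:[21,61/2] -> hit [21,51/2], descend [7, 16]
    N7 x:[47/3,79/3] y:[19,51/2] z:[43/2,59/2] -> hit [43/2,51/2], descend [9, 10]
      N9 x:[67/3,79/3] y:[19,51/2] z:[43/2,55/2] -> hit [67/3,51/2], descend [12, 15]
        N12 x:[67/3,24] y:[19,22] z:[45/2,23] -> miss, prune
        N15 x:[25,79/3] y:[22,51/2] z:[43/2,55/2] -> hit [25,51/2] leaf, test {P8(miss), P13(miss)}
      N10 x:[47/3,53/3] y:[21,25] z:[23,59/2] -> miss, prune
    N16 x:[56/3,24] y:[17/2,17] z:[21,61/2] -> miss, prune

Summary -> nodes [0, 8, 13, 11, 20, 14, 18, 7, 9, 12, 15, 10, 16]; box-tests=13; leaf-entries=2; first=miss

== RESULT ==
13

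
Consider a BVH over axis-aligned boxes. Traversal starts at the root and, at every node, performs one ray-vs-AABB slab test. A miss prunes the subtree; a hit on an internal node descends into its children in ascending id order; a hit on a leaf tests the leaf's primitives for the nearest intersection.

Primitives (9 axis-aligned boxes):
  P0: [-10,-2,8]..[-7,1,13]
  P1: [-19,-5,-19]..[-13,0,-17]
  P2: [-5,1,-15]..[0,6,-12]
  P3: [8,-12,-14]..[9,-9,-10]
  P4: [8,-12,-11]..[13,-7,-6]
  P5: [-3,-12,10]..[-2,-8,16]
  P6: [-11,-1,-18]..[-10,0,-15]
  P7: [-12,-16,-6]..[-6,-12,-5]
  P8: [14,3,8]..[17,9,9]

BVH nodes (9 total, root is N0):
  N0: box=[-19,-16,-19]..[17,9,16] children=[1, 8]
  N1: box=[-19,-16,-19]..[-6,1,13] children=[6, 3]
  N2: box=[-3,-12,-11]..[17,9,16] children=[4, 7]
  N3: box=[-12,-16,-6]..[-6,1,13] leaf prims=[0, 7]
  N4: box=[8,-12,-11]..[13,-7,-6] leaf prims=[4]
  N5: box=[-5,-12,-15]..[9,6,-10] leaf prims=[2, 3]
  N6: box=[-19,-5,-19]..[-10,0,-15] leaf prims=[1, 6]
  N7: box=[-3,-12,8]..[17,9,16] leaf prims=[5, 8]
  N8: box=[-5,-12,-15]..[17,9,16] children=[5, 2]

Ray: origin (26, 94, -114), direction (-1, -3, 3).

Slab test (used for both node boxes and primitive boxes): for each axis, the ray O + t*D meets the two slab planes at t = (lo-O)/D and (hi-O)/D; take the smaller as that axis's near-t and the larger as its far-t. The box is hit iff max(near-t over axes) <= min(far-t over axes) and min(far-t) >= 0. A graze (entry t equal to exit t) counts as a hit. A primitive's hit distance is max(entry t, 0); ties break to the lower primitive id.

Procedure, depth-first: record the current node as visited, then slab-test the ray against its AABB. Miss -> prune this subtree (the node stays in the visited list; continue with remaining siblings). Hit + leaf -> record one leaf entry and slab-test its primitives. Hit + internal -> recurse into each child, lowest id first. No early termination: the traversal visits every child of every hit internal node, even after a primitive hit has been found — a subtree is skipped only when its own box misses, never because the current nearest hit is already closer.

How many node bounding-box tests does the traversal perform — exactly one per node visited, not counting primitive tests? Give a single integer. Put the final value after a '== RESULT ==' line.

Walk:
N0 x:[9,45] y:[85/3,110/3] z:[95/3,130/3] -> hit [95/3,110/3], descend [1, 8]
  N1 x:[32,45] y:[31,110/3] z:[95/3,127/3] -> hit [32,110/3], descend [3, 6]
    N3 x:[32,38] y:[31,110/3] z:[36,127/3] -> hit [36,110/3] leaf, test {P0(miss), P7@t=36}
    N6 x:[36,45] y:[94/3,33] z:[95/3,33] -> miss, prune
  N8 x:[9,31] y:[85/3,106/3] z:[33,130/3] -> miss, prune

order=[0, 1, 3, 6, 8]  |boxes|=5  |leaves|=1  hit=P7

== RESULT ==
5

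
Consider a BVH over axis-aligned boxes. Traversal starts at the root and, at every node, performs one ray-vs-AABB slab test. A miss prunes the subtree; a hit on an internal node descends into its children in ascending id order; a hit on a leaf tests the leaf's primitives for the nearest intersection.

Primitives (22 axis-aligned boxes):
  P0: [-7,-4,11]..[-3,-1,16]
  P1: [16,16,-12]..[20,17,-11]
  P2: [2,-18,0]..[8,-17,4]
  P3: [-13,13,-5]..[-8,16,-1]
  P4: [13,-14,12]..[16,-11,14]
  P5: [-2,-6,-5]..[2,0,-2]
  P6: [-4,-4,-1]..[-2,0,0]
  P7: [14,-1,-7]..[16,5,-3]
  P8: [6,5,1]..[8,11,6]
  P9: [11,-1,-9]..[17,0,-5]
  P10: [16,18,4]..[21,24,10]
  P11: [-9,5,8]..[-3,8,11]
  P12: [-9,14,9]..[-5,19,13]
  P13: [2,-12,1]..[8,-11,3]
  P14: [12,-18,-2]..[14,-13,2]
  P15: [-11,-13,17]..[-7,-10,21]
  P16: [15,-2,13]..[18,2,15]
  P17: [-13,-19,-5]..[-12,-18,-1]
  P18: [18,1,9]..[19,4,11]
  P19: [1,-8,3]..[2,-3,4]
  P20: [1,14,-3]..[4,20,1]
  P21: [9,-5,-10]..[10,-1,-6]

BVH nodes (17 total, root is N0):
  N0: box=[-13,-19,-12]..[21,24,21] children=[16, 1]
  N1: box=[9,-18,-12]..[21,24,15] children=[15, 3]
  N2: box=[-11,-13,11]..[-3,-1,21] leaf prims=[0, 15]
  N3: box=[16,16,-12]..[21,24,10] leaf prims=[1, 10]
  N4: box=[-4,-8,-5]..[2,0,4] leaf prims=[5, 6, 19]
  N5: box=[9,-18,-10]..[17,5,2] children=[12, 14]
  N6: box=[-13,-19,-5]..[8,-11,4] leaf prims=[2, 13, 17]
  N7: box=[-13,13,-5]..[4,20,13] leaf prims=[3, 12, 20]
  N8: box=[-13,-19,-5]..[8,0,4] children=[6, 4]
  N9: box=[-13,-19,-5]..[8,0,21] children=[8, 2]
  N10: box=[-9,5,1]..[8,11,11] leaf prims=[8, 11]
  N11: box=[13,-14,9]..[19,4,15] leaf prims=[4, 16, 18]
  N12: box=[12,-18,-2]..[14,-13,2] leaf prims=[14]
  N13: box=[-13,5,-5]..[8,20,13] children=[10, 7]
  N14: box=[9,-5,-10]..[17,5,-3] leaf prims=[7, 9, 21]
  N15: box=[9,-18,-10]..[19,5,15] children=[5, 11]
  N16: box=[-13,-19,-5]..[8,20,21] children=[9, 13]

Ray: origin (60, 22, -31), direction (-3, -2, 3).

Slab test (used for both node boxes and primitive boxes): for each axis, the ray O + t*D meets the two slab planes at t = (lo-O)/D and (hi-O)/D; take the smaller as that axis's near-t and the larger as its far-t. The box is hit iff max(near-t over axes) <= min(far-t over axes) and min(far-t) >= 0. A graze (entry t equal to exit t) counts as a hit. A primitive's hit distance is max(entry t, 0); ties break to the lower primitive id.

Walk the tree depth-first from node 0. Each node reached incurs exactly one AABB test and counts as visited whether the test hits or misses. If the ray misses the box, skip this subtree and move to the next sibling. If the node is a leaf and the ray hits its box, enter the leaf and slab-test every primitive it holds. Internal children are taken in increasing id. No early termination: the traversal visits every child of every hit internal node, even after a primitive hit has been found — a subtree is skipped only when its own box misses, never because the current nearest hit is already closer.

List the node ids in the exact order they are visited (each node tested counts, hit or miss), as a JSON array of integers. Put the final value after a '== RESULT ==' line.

Trace the traversal:
N0 x:[13,73/3] y:[-1,41/2] z:[19/3,52/3] -> hit [13,52/3], descend [1, 16]
  N1 x:[13,17] y:[-1,20] z:[19/3,46/3] -> hit [13,46/3], descend [3, 15]
    N3 x:[13,44/3] y:[-1,3] z:[19/3,41/3] -> miss, prune
    N15 x:[41/3,17] y:[17/2,20] z:[7,46/3] -> hit [41/3,46/3], descend [5, 11]
      N5 x:[43/3,17] y:[17/2,20] z:[7,11] -> miss, prune
      N11 x:[41/3,47/3] y:[9,18] z:[40/3,46/3] -> hit [41/3,46/3] leaf, test {P4(miss), P16(miss), P18(miss)}
  N16 x:[52/3,73/3] y:[1,41/2] z:[26/3,52/3] -> hit [52/3,52/3], descend [9, 13]
    N9 x:[52/3,73/3] y:[11,41/2] z:[26/3,52/3] -> hit [52/3,52/3], descend [2, 8]
      N2 x:[21,71/3] y:[23/2,35/2] z:[14,52/3] -> miss, prune
      N8 x:[52/3,73/3] y:[11,41/2] z:[26/3,35/3] -> miss, prune
    N13 x:[52/3,73/3] y:[1,17/2] z:[26/3,44/3] -> miss, prune

Summary -> nodes [0, 1, 3, 15, 5, 11, 16, 9, 2, 8, 13]; box-tests=11; leaf-entries=1; first=miss

== RESULT ==
[0, 1, 3, 15, 5, 11, 16, 9, 2, 8, 13]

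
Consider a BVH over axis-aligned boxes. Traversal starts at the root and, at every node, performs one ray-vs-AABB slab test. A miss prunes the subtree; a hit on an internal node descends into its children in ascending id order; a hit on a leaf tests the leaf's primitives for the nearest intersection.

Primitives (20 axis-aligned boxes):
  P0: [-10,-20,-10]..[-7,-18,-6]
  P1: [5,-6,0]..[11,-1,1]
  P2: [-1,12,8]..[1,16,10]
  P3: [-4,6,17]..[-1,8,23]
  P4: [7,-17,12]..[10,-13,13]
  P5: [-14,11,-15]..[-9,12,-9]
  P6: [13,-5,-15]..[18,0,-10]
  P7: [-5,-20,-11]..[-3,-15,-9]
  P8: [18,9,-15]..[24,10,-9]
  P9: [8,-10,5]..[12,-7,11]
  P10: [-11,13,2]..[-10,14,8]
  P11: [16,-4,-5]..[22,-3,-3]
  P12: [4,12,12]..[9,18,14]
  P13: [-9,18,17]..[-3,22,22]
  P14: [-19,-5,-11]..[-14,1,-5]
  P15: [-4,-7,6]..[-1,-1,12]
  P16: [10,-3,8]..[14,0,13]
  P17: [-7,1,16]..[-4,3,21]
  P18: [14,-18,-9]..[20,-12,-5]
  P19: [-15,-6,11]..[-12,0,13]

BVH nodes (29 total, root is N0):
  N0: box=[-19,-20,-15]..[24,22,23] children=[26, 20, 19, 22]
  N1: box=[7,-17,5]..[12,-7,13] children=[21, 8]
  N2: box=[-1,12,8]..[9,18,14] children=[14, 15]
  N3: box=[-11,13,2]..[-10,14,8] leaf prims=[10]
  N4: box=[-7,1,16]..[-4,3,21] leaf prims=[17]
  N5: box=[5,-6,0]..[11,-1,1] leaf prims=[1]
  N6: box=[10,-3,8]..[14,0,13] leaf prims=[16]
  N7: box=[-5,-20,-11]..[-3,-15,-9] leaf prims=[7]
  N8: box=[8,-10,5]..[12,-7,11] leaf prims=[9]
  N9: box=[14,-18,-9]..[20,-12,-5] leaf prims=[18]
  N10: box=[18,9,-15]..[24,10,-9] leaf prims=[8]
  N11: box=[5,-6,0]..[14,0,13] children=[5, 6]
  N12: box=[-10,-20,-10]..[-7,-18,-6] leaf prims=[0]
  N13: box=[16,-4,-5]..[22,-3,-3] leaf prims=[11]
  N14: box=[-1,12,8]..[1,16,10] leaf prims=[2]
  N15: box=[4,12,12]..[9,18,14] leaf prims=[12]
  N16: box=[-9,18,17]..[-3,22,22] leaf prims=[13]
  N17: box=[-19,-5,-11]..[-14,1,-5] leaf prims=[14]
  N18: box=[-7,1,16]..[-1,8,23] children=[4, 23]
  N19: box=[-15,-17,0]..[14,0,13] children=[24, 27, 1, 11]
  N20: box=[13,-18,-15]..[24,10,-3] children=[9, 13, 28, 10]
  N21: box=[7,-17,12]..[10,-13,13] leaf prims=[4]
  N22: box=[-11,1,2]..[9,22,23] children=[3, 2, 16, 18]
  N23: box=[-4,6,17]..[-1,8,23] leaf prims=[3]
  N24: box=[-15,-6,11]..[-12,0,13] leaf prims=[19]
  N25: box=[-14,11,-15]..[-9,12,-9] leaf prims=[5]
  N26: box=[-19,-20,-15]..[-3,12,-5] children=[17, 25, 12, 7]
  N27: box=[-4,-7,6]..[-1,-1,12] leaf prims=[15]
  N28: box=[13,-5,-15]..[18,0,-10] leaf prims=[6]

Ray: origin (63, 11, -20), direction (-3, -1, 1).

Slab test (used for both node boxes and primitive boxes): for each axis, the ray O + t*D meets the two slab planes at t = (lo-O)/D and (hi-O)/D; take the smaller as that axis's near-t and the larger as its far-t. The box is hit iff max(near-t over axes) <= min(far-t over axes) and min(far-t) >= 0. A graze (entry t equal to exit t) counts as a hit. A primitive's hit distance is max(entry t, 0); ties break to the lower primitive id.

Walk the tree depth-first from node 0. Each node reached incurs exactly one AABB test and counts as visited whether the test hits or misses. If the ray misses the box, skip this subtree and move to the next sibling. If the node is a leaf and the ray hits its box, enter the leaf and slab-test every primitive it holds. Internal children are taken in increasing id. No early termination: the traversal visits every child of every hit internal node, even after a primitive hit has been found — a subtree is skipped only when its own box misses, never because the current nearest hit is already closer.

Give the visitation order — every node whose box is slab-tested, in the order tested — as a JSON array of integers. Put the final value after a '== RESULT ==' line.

Traverse from the root:
N0 x:[13,82/3] y:[-11,31] z:[5,43] -> hit [13,82/3], descend [19, 20, 22, 26]
  N19 x:[49/3,26] y:[11,28] z:[20,33] -> hit [20,26], descend [1, 11, 24, 27]
    N1 x:[17,56/3] y:[18,28] z:[25,33] -> miss, prune
    N11 x:[49/3,58/3] y:[11,17] z:[20,33] -> miss, prune
    N24 x:[25,26] y:[11,17] z:[31,33] -> miss, prune
    N27 x:[64/3,67/3] y:[12,18] z:[26,32] -> miss, prune
  N20 x:[13,50/3] y:[1,29] z:[5,17] -> hit [13,50/3], descend [9, 10, 13, 28]
    N9 x:[43/3,49/3] y:[23,29] z:[11,15] -> miss, prune
    N10 x:[13,15] y:[1,2] z:[5,11] -> miss, prune
    N13 x:[41/3,47/3] y:[14,15] z:[15,17] -> hit [15,15] leaf, test {P11@t=15}
    N28 x:[15,50/3] y:[11,16] z:[5,10] -> miss, prune
  N22 x:[18,74/3] y:[-11,10] z:[22,43] -> miss, prune
  N26 x:[22,82/3] y:[-1,31] z:[5,15] -> miss, prune

Summary -> nodes [0, 19, 1, 11, 24, 27, 20, 9, 10, 13, 28, 22, 26]; box-tests=13; leaf-entries=1; first=P11

== RESULT ==
[0, 19, 1, 11, 24, 27, 20, 9, 10, 13, 28, 22, 26]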